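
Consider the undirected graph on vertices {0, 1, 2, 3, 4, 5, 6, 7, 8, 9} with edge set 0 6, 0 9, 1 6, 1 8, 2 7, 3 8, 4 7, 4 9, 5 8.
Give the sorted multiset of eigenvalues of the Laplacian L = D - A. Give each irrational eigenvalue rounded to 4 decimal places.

With the vertex order [0, 1, 2, 3, 4, 5, 6, 7, 8, 9], the degrees are [2, 2, 1, 1, 2, 1, 2, 2, 3, 2], giving D = diag(2, 2, 1, 1, 2, 1, 2, 2, 3, 2) and L = D - A. L is symmetric positive semidefinite, so every eigenvalue is real and nonnegative. The single zero eigenvalue shows the graph is connected.

[0, 0.1029, 0.4367, 1, 1, 1.7250, 2.5064, 3.2255, 3.7678, 4.2357]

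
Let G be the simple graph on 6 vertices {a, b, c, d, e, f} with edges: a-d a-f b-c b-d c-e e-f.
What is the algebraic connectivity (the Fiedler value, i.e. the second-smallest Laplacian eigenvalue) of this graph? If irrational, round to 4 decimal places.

With the vertex order [a, b, c, d, e, f], the degrees are [2, 2, 2, 2, 2, 2], giving D = diag(2, 2, 2, 2, 2, 2) and L = D - A. The smallest Laplacian eigenvalue is always 0. The next one, lambda_2 = 1, measures how hard the graph is to disconnect: larger values mean better connectivity. By the matrix-tree theorem the graph has (1/6) * product of the nonzero eigenvalues = 6 spanning trees. There is one zero in the spectrum, matching the 1 component.

1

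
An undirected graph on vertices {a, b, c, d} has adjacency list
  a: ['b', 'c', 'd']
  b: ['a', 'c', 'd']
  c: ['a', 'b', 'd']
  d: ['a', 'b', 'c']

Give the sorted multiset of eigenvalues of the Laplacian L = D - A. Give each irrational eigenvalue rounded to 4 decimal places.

Reading degrees in the order [a, b, c, d] gives [3, 3, 3, 3]; set D = diag(3, 3, 3, 3) and form L = D - A. The multiplicity of 0 as a Laplacian eigenvalue equals the number of connected components. By the matrix-tree theorem the graph has (1/4) * product of the nonzero eigenvalues = 16 spanning trees. The eigenvalues sum to 12, which equals trace(L) = 2|E|.

[0, 4, 4, 4]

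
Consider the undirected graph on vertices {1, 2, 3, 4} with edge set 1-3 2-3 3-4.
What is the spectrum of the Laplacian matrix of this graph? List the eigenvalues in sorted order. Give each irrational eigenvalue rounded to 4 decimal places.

[0, 1, 1, 4]

Reading degrees in the order [1, 2, 3, 4] gives [1, 1, 3, 1]; set D = diag(1, 1, 3, 1) and form L = D - A. Diagonalising L (or applying a numerical eigensolver to the 4x4 matrix) gives the spectrum above. There is one zero in the spectrum, matching the 1 component.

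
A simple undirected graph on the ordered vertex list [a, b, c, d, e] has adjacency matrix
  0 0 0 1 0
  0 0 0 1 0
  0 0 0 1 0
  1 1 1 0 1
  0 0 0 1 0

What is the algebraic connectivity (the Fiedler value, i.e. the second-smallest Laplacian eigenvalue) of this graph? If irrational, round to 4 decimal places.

1

With the vertex order [a, b, c, d, e], the degrees are [1, 1, 1, 4, 1], giving D = diag(1, 1, 1, 4, 1) and L = D - A. The smallest Laplacian eigenvalue is always 0. The next one, lambda_2 = 1, measures how hard the graph is to disconnect: larger values mean better connectivity.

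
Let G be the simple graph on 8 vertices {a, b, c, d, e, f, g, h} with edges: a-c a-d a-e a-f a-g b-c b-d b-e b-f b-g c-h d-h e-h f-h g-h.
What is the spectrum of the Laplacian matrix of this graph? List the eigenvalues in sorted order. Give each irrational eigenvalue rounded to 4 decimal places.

Each diagonal entry of L is the vertex degree and each off-diagonal entry is -1 where an edge is present, 0 otherwise; in the order [a, b, c, d, e, f, g, h] the diagonal is [5, 5, 3, 3, 3, 3, 3, 5]. Diagonalising L (or applying a numerical eigensolver to the 8x8 matrix) gives the spectrum above. The single zero eigenvalue shows the graph is connected. There is one zero in the spectrum, matching the 1 component.

[0, 3, 3, 3, 3, 5, 5, 8]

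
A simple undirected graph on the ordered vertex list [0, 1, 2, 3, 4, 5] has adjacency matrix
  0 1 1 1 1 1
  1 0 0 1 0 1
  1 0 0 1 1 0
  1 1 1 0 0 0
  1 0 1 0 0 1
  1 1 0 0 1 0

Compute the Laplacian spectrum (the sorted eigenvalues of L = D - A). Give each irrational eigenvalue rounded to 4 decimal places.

Each diagonal entry of L is the vertex degree and each off-diagonal entry is -1 where an edge is present, 0 otherwise; in the order [0, 1, 2, 3, 4, 5] the diagonal is [5, 3, 3, 3, 3, 3]. Since every row of L sums to 0, the all-ones vector is in the kernel and 0 is an eigenvalue. The single zero eigenvalue shows the graph is connected. There is one zero in the spectrum, matching the 1 component.

[0, 2.3820, 2.3820, 4.6180, 4.6180, 6]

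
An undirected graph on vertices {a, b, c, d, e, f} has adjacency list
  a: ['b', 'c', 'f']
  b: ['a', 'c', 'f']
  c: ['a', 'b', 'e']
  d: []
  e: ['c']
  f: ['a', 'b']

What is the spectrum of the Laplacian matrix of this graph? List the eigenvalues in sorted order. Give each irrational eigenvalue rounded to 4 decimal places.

[0, 0, 0.8299, 2.6889, 4, 4.4812]

With the vertex order [a, b, c, d, e, f], the degrees are [3, 3, 3, 0, 1, 2], giving D = diag(3, 3, 3, 0, 1, 2) and L = D - A. Since every row of L sums to 0, the all-ones vector is in the kernel and 0 is an eigenvalue. The 2 zero eigenvalues correspond to the 2 connected components. There are 2 zeros in the spectrum, matching the 2 components. The eigenvalues sum to 12, which equals trace(L) = 2|E|.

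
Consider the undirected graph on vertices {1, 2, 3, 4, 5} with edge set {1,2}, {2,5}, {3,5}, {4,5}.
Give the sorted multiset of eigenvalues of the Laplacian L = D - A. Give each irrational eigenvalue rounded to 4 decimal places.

Each diagonal entry of L is the vertex degree and each off-diagonal entry is -1 where an edge is present, 0 otherwise; in the order [1, 2, 3, 4, 5] the diagonal is [1, 2, 1, 1, 3]. The multiplicity of 0 as a Laplacian eigenvalue equals the number of connected components. The eigenvalues sum to 8, which equals trace(L) = 2|E|.

[0, 0.5188, 1, 2.3111, 4.1701]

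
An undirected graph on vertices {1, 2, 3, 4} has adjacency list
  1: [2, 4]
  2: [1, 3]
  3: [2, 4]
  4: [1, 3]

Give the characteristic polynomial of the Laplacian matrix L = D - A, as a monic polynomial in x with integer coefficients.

Reading degrees in the order [1, 2, 3, 4] gives [2, 2, 2, 2]; set D = diag(2, 2, 2, 2) and form L = D - A. Computing det(xI - L) by cofactor expansion (or equivalently via sum-over-permutations) gives x^4 - 8x^3 + 20x^2 - 16x. Since p(0) = det(-L) = 0, x divides p(x). By the matrix-tree theorem the graph has (1/4) * product of the nonzero eigenvalues = 4 spanning trees.

x^4 - 8x^3 + 20x^2 - 16x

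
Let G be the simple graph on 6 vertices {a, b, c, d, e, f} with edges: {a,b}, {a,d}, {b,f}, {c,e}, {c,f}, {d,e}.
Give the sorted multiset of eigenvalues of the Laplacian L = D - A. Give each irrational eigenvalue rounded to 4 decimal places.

[0, 1, 1, 3, 3, 4]

Reading degrees in the order [a, b, c, d, e, f] gives [2, 2, 2, 2, 2, 2]; set D = diag(2, 2, 2, 2, 2, 2) and form L = D - A. L is symmetric positive semidefinite, so every eigenvalue is real and nonnegative. There is one zero in the spectrum, matching the 1 component. By the matrix-tree theorem the graph has (1/6) * product of the nonzero eigenvalues = 6 spanning trees.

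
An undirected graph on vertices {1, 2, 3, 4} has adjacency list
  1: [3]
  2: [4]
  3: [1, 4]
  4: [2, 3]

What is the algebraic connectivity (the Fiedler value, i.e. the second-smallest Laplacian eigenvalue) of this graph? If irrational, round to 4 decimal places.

Each diagonal entry of L is the vertex degree and each off-diagonal entry is -1 where an edge is present, 0 otherwise; in the order [1, 2, 3, 4] the diagonal is [1, 1, 2, 2]. The sorted Laplacian eigenvalues are [0, 0.5858, 2, 3.4142]; the algebraic connectivity is the second entry, 0.5858. By the matrix-tree theorem the graph has (1/4) * product of the nonzero eigenvalues = 1 spanning tree.

0.5858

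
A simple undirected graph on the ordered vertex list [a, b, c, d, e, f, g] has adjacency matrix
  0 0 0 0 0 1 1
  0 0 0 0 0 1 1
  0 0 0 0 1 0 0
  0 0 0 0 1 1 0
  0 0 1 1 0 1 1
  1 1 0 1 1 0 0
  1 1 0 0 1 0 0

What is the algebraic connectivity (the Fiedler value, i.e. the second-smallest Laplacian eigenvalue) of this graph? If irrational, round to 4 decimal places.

0.8226

Each diagonal entry of L is the vertex degree and each off-diagonal entry is -1 where an edge is present, 0 otherwise; in the order [a, b, c, d, e, f, g] the diagonal is [2, 2, 1, 2, 4, 4, 3]. The smallest Laplacian eigenvalue is always 0. The next one, lambda_2 = 0.8226, measures how hard the graph is to disconnect: larger values mean better connectivity. The eigenvalues sum to 18, which equals trace(L) = 2|E|.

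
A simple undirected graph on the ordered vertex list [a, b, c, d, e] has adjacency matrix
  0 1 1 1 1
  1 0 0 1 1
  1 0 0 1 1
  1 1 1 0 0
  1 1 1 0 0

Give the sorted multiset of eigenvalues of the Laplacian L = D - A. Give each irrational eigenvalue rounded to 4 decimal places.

Each diagonal entry of L is the vertex degree and each off-diagonal entry is -1 where an edge is present, 0 otherwise; in the order [a, b, c, d, e] the diagonal is [4, 3, 3, 3, 3]. Diagonalising L (or applying a numerical eigensolver to the 5x5 matrix) gives the spectrum above.

[0, 3, 3, 5, 5]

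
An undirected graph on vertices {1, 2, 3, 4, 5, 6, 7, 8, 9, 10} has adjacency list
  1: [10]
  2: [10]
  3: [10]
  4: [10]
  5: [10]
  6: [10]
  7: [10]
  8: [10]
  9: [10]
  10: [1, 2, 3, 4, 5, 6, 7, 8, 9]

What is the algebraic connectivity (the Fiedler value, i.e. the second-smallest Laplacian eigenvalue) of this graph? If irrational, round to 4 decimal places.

With the vertex order [1, 2, 3, 4, 5, 6, 7, 8, 9, 10], the degrees are [1, 1, 1, 1, 1, 1, 1, 1, 1, 9], giving D = diag(1, 1, 1, 1, 1, 1, 1, 1, 1, 9) and L = D - A. The smallest Laplacian eigenvalue is always 0. The next one, lambda_2 = 1, measures how hard the graph is to disconnect: larger values mean better connectivity.

1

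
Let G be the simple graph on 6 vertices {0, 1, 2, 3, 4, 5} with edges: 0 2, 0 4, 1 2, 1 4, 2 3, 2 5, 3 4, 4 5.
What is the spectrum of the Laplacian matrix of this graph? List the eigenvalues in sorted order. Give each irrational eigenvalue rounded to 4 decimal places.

Each diagonal entry of L is the vertex degree and each off-diagonal entry is -1 where an edge is present, 0 otherwise; in the order [0, 1, 2, 3, 4, 5] the diagonal is [2, 2, 4, 2, 4, 2]. Diagonalising L (or applying a numerical eigensolver to the 6x6 matrix) gives the spectrum above. The single zero eigenvalue shows the graph is connected. By the matrix-tree theorem the graph has (1/6) * product of the nonzero eigenvalues = 32 spanning trees. There is one zero in the spectrum, matching the 1 component.

[0, 2, 2, 2, 4, 6]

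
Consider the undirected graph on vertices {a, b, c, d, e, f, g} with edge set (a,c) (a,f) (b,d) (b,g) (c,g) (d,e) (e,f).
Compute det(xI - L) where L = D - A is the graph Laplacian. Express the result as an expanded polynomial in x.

x^7 - 14x^6 + 77x^5 - 210x^4 + 294x^3 - 196x^2 + 49x

Reading degrees in the order [a, b, c, d, e, f, g] gives [2, 2, 2, 2, 2, 2, 2]; set D = diag(2, 2, 2, 2, 2, 2, 2) and form L = D - A. Computing det(xI - L) by cofactor expansion (or equivalently via sum-over-permutations) gives x^7 - 14x^6 + 77x^5 - 210x^4 + 294x^3 - 196x^2 + 49x. Since p(0) = det(-L) = 0, x divides p(x). By the matrix-tree theorem the graph has (1/7) * product of the nonzero eigenvalues = 7 spanning trees. The eigenvalues sum to 14, which equals trace(L) = 2|E|.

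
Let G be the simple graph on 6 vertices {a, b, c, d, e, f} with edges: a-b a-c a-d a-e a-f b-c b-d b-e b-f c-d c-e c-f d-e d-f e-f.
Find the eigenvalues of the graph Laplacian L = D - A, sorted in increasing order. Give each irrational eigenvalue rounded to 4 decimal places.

Reading degrees in the order [a, b, c, d, e, f] gives [5, 5, 5, 5, 5, 5]; set D = diag(5, 5, 5, 5, 5, 5) and form L = D - A. Diagonalising L (or applying a numerical eigensolver to the 6x6 matrix) gives the spectrum above. The single zero eigenvalue shows the graph is connected. The largest eigenvalue, 6, is at most the vertex count 6.

[0, 6, 6, 6, 6, 6]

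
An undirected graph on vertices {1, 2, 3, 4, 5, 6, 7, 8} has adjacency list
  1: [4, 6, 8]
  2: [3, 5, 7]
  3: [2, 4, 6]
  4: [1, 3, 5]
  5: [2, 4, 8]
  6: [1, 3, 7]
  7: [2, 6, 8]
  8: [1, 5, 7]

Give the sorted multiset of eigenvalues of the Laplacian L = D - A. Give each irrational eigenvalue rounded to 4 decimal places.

Reading degrees in the order [1, 2, 3, 4, 5, 6, 7, 8] gives [3, 3, 3, 3, 3, 3, 3, 3]; set D = diag(3, 3, 3, 3, 3, 3, 3, 3) and form L = D - A. Since every row of L sums to 0, the all-ones vector is in the kernel and 0 is an eigenvalue. The single zero eigenvalue shows the graph is connected. There is one zero in the spectrum, matching the 1 component.

[0, 2, 2, 2, 4, 4, 4, 6]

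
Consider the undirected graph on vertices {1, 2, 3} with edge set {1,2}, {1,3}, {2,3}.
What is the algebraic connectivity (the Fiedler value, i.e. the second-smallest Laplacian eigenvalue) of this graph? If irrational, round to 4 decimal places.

Reading degrees in the order [1, 2, 3] gives [2, 2, 2]; set D = diag(2, 2, 2) and form L = D - A. The smallest Laplacian eigenvalue is always 0. The next one, lambda_2 = 3, measures how hard the graph is to disconnect: larger values mean better connectivity. The largest eigenvalue, 3, is at most the vertex count 3.

3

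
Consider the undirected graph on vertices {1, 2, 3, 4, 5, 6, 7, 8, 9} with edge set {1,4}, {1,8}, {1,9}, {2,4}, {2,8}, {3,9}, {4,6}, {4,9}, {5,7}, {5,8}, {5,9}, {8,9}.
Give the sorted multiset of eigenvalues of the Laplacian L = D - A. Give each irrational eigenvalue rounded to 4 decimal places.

[0, 0.5785, 0.7921, 1.1717, 2.2068, 3.0334, 4.4088, 5.4386, 6.3700]

Reading degrees in the order [1, 2, 3, 4, 5, 6, 7, 8, 9] gives [3, 2, 1, 4, 3, 1, 1, 4, 5]; set D = diag(3, 2, 1, 4, 3, 1, 1, 4, 5) and form L = D - A. The multiplicity of 0 as a Laplacian eigenvalue equals the number of connected components. The single zero eigenvalue shows the graph is connected.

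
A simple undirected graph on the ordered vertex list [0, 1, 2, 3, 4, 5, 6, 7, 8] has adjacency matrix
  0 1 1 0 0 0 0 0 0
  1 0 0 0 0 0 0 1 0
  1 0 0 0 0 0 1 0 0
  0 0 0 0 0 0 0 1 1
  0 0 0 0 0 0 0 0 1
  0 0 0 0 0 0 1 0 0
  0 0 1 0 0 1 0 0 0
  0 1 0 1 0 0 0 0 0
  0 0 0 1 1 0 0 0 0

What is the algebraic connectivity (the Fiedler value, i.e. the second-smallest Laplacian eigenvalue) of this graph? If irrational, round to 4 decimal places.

0.1206

With the vertex order [0, 1, 2, 3, 4, 5, 6, 7, 8], the degrees are [2, 2, 2, 2, 1, 1, 2, 2, 2], giving D = diag(2, 2, 2, 2, 1, 1, 2, 2, 2) and L = D - A. Computing the eigenvalues of L and sorting gives [0, 0.1206, 0.4679, 1, 1.6527, 2.3473, 3, 3.5321, 3.8794]. The Fiedler value lambda_2 = 0.1206 is strictly positive, so the graph is connected. The eigenvalues sum to 16, which equals trace(L) = 2|E|.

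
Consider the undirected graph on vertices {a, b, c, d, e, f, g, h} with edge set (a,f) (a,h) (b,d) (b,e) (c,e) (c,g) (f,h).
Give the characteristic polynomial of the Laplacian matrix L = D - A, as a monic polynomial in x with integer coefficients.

With the vertex order [a, b, c, d, e, f, g, h], the degrees are [2, 2, 2, 1, 2, 2, 1, 2], giving D = diag(2, 2, 2, 1, 2, 2, 1, 2) and L = D - A. L has integer entries, so p(x) = det(xI - L) has integer coefficients. Expanding the determinant yields x^8 - 14x^7 + 78x^6 - 218x^5 + 314x^4 - 210x^3 + 45x^2. The constant term is 0 because L is singular (the all-ones vector lies in its kernel). There are 2 zeros in the spectrum, matching the 2 components.

x^8 - 14x^7 + 78x^6 - 218x^5 + 314x^4 - 210x^3 + 45x^2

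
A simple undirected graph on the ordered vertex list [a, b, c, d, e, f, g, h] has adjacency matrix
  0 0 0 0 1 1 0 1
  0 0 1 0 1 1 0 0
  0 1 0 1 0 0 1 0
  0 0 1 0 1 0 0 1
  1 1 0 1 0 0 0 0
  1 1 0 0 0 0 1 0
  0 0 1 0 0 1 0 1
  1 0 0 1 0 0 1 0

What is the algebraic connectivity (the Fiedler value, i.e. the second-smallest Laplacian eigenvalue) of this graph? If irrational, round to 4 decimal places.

2

Each diagonal entry of L is the vertex degree and each off-diagonal entry is -1 where an edge is present, 0 otherwise; in the order [a, b, c, d, e, f, g, h] the diagonal is [3, 3, 3, 3, 3, 3, 3, 3]. Computing the eigenvalues of L and sorting gives [0, 2, 2, 2, 4, 4, 4, 6]. The Fiedler value lambda_2 = 2 is strictly positive, so the graph is connected. By the matrix-tree theorem the graph has (1/8) * product of the nonzero eigenvalues = 384 spanning trees. The eigenvalues sum to 24, which equals trace(L) = 2|E|.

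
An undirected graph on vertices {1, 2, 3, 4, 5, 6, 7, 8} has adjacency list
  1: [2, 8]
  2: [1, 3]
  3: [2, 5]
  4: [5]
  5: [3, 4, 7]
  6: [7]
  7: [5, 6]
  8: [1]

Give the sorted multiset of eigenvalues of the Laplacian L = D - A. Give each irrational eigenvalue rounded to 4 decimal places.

With the vertex order [1, 2, 3, 4, 5, 6, 7, 8], the degrees are [2, 2, 2, 1, 3, 1, 2, 1], giving D = diag(2, 2, 2, 1, 3, 1, 2, 1) and L = D - A. Diagonalising L (or applying a numerical eigensolver to the 8x8 matrix) gives the spectrum above.

[0, 0.1864, 0.5858, 1, 2, 2.4707, 3.4142, 4.3429]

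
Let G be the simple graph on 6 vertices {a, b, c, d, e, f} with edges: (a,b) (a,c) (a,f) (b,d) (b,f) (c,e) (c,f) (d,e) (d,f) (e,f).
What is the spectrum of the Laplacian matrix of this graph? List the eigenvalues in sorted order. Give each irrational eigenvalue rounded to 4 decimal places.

With the vertex order [a, b, c, d, e, f], the degrees are [3, 3, 3, 3, 3, 5], giving D = diag(3, 3, 3, 3, 3, 5) and L = D - A. The multiplicity of 0 as a Laplacian eigenvalue equals the number of connected components. The single zero eigenvalue shows the graph is connected. By the matrix-tree theorem the graph has (1/6) * product of the nonzero eigenvalues = 121 spanning trees.

[0, 2.3820, 2.3820, 4.6180, 4.6180, 6]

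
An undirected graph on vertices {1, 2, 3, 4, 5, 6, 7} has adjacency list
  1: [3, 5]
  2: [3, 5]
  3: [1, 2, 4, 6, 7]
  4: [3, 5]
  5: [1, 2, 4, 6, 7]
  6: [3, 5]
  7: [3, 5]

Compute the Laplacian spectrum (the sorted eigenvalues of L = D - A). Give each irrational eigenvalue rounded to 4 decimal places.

[0, 2, 2, 2, 2, 5, 7]

With the vertex order [1, 2, 3, 4, 5, 6, 7], the degrees are [2, 2, 5, 2, 5, 2, 2], giving D = diag(2, 2, 5, 2, 5, 2, 2) and L = D - A. Diagonalising L (or applying a numerical eigensolver to the 7x7 matrix) gives the spectrum above. The single zero eigenvalue shows the graph is connected. The eigenvalues sum to 20, which equals trace(L) = 2|E|.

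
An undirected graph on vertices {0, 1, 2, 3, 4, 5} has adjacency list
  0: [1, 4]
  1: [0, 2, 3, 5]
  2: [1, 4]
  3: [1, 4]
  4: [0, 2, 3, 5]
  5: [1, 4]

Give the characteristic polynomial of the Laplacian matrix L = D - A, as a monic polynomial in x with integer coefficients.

Reading degrees in the order [0, 1, 2, 3, 4, 5] gives [2, 4, 2, 2, 4, 2]; set D = diag(2, 4, 2, 2, 4, 2) and form L = D - A. The eigenvalues of L are [0, 2, 2, 2, 4, 6]; the characteristic polynomial is the product of (x - lambda_i), which multiplies out to x^6 - 16x^5 + 96x^4 - 272x^3 + 368x^2 - 192x. The constant term is 0 because L is singular (the all-ones vector lies in its kernel). By the matrix-tree theorem the graph has (1/6) * product of the nonzero eigenvalues = 32 spanning trees.

x^6 - 16x^5 + 96x^4 - 272x^3 + 368x^2 - 192x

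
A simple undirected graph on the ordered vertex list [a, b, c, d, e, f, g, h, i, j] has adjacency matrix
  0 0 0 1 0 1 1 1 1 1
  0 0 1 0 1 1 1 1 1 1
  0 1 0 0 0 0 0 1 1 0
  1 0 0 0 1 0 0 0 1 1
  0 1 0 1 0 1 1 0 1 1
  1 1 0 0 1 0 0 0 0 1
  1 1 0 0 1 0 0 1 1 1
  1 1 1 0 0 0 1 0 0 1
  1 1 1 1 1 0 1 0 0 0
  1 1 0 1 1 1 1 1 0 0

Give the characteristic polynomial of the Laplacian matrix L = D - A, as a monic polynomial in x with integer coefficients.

Each diagonal entry of L is the vertex degree and each off-diagonal entry is -1 where an edge is present, 0 otherwise; in the order [a, b, c, d, e, f, g, h, i, j] the diagonal is [6, 7, 3, 4, 6, 4, 6, 5, 6, 7]. Computing det(xI - L) by cofactor expansion (or equivalently via sum-over-permutations) gives x^10 - 54x^9 + 1277x^8 - 17340x^7 + 148828x^6 - 836306x^5 + 3072628x^4 - 7106810x^3 + 9373844x^2 - 5361180x. The coefficient of x^9 equals -trace(L) = -54, matching the sum of degrees.

x^10 - 54x^9 + 1277x^8 - 17340x^7 + 148828x^6 - 836306x^5 + 3072628x^4 - 7106810x^3 + 9373844x^2 - 5361180x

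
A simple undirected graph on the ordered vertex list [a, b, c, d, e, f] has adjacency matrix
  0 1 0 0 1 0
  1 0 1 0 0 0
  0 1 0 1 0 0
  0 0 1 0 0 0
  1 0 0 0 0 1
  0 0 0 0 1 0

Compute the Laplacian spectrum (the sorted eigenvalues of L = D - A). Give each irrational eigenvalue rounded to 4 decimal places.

[0, 0.2679, 1, 2, 3, 3.7321]

With the vertex order [a, b, c, d, e, f], the degrees are [2, 2, 2, 1, 2, 1], giving D = diag(2, 2, 2, 1, 2, 1) and L = D - A. L is symmetric positive semidefinite, so every eigenvalue is real and nonnegative. By the matrix-tree theorem the graph has (1/6) * product of the nonzero eigenvalues = 1 spanning tree.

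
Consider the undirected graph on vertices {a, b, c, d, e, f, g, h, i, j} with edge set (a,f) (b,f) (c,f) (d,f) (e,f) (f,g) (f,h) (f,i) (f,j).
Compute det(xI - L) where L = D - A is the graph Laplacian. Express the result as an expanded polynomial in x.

Reading degrees in the order [a, b, c, d, e, f, g, h, i, j] gives [1, 1, 1, 1, 1, 9, 1, 1, 1, 1]; set D = diag(1, 1, 1, 1, 1, 9, 1, 1, 1, 1) and form L = D - A. The eigenvalues of L are [0, 1, 1, 1, 1, 1, 1, 1, 1, 10]; the characteristic polynomial is the product of (x - lambda_i), which multiplies out to x^10 - 18x^9 + 108x^8 - 336x^7 + 630x^6 - 756x^5 + 588x^4 - 288x^3 + 81x^2 - 10x. The coefficient of x^9 equals -trace(L) = -18, matching the sum of degrees. There is one zero in the spectrum, matching the 1 component.

x^10 - 18x^9 + 108x^8 - 336x^7 + 630x^6 - 756x^5 + 588x^4 - 288x^3 + 81x^2 - 10x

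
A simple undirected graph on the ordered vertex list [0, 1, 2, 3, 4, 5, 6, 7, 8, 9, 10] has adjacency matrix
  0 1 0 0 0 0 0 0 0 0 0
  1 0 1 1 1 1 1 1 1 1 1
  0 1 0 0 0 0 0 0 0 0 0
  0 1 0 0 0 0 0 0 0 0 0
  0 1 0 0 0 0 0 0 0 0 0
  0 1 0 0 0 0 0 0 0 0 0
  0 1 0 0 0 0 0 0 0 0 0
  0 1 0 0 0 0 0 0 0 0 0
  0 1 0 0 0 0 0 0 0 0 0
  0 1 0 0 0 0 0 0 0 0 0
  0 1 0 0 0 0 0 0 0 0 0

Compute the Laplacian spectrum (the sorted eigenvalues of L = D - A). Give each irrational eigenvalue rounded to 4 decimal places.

With the vertex order [0, 1, 2, 3, 4, 5, 6, 7, 8, 9, 10], the degrees are [1, 10, 1, 1, 1, 1, 1, 1, 1, 1, 1], giving D = diag(1, 10, 1, 1, 1, 1, 1, 1, 1, 1, 1) and L = D - A. Since every row of L sums to 0, the all-ones vector is in the kernel and 0 is an eigenvalue. The single zero eigenvalue shows the graph is connected.

[0, 1, 1, 1, 1, 1, 1, 1, 1, 1, 11]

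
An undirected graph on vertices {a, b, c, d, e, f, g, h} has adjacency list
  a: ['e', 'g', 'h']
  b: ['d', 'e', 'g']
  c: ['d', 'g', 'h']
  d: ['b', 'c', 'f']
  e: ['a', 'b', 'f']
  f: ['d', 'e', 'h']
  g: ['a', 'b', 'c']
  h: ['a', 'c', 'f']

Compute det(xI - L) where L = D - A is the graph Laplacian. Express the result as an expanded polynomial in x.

x^8 - 24x^7 + 240x^6 - 1296x^5 + 4080x^4 - 7488x^3 + 7424x^2 - 3072x

Reading degrees in the order [a, b, c, d, e, f, g, h] gives [3, 3, 3, 3, 3, 3, 3, 3]; set D = diag(3, 3, 3, 3, 3, 3, 3, 3) and form L = D - A. Computing det(xI - L) by cofactor expansion (or equivalently via sum-over-permutations) gives x^8 - 24x^7 + 240x^6 - 1296x^5 + 4080x^4 - 7488x^3 + 7424x^2 - 3072x. The constant term is 0 because L is singular (the all-ones vector lies in its kernel). The eigenvalues sum to 24, which equals trace(L) = 2|E|. There is one zero in the spectrum, matching the 1 component.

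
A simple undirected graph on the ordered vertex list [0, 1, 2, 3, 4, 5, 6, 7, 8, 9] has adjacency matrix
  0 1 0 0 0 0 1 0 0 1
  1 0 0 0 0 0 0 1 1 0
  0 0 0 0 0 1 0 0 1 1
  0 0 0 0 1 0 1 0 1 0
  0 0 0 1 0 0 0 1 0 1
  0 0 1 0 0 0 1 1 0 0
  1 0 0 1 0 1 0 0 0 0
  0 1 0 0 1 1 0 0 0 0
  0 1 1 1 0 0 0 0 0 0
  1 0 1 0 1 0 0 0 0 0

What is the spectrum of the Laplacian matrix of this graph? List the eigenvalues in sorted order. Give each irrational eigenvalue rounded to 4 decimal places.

[0, 2, 2, 2, 2, 2, 5, 5, 5, 5]

With the vertex order [0, 1, 2, 3, 4, 5, 6, 7, 8, 9], the degrees are [3, 3, 3, 3, 3, 3, 3, 3, 3, 3], giving D = diag(3, 3, 3, 3, 3, 3, 3, 3, 3, 3) and L = D - A. Since every row of L sums to 0, the all-ones vector is in the kernel and 0 is an eigenvalue.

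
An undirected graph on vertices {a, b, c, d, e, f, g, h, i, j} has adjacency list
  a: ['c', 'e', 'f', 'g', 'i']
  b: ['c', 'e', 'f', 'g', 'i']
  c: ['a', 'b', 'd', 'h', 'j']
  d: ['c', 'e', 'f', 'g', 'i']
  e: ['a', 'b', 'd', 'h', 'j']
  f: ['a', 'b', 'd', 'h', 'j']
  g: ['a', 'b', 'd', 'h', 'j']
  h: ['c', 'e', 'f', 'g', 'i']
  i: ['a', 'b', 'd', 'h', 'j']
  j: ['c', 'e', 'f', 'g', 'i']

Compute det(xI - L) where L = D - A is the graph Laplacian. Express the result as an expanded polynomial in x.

Reading degrees in the order [a, b, c, d, e, f, g, h, i, j] gives [5, 5, 5, 5, 5, 5, 5, 5, 5, 5]; set D = diag(5, 5, 5, 5, 5, 5, 5, 5, 5, 5) and form L = D - A. L has integer entries, so p(x) = det(xI - L) has integer coefficients. Expanding the determinant yields x^10 - 50x^9 + 1100x^8 - 14000x^7 + 113750x^6 - 612500x^5 + 2187500x^4 - 5000000x^3 + 6640625x^2 - 3906250x. Since p(0) = det(-L) = 0, x divides p(x). By the matrix-tree theorem the graph has (1/10) * product of the nonzero eigenvalues = 390625 spanning trees.

x^10 - 50x^9 + 1100x^8 - 14000x^7 + 113750x^6 - 612500x^5 + 2187500x^4 - 5000000x^3 + 6640625x^2 - 3906250x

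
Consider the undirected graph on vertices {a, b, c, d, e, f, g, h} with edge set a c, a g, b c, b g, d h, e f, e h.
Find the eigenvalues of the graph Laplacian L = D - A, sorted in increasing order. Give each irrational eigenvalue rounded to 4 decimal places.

[0, 0, 0.5858, 2, 2, 2, 3.4142, 4]

With the vertex order [a, b, c, d, e, f, g, h], the degrees are [2, 2, 2, 1, 2, 1, 2, 2], giving D = diag(2, 2, 2, 1, 2, 1, 2, 2) and L = D - A. The multiplicity of 0 as a Laplacian eigenvalue equals the number of connected components. The 2 zero eigenvalues correspond to the 2 connected components. The eigenvalues sum to 14, which equals trace(L) = 2|E|. There are 2 zeros in the spectrum, matching the 2 components.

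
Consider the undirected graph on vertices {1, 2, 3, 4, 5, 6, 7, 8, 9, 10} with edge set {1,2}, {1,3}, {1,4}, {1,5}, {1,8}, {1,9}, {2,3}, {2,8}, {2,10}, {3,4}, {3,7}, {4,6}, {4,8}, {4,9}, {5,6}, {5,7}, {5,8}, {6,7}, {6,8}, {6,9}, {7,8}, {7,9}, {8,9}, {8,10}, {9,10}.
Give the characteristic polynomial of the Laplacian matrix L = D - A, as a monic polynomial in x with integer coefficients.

x^10 - 50x^9 + 1091x^8 - 13626x^7 + 107268x^6 - 551514x^5 + 1850181x^4 - 3901098x^3 + 4685637x^2 - 2439620x

With the vertex order [1, 2, 3, 4, 5, 6, 7, 8, 9, 10], the degrees are [6, 4, 4, 5, 4, 5, 5, 8, 6, 3], giving D = diag(6, 4, 4, 5, 4, 5, 5, 8, 6, 3) and L = D - A. L has integer entries, so p(x) = det(xI - L) has integer coefficients. Expanding the determinant yields x^10 - 50x^9 + 1091x^8 - 13626x^7 + 107268x^6 - 551514x^5 + 1850181x^4 - 3901098x^3 + 4685637x^2 - 2439620x. The constant term is 0 because L is singular (the all-ones vector lies in its kernel). The eigenvalues sum to 50, which equals trace(L) = 2|E|.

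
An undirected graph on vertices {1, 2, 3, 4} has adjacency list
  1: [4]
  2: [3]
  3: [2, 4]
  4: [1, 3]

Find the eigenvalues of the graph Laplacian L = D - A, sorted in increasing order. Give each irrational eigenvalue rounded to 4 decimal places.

With the vertex order [1, 2, 3, 4], the degrees are [1, 1, 2, 2], giving D = diag(1, 1, 2, 2) and L = D - A. Diagonalising L (or applying a numerical eigensolver to the 4x4 matrix) gives the spectrum above. The single zero eigenvalue shows the graph is connected. By the matrix-tree theorem the graph has (1/4) * product of the nonzero eigenvalues = 1 spanning tree. The eigenvalues sum to 6, which equals trace(L) = 2|E|.

[0, 0.5858, 2, 3.4142]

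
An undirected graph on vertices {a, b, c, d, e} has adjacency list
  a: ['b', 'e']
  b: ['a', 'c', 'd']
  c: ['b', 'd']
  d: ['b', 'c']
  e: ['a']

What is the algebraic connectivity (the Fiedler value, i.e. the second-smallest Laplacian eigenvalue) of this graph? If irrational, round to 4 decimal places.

Each diagonal entry of L is the vertex degree and each off-diagonal entry is -1 where an edge is present, 0 otherwise; in the order [a, b, c, d, e] the diagonal is [2, 3, 2, 2, 1]. The sorted Laplacian eigenvalues are [0, 0.5188, 2.3111, 3, 4.1701]; the algebraic connectivity is the second entry, 0.5188.

0.5188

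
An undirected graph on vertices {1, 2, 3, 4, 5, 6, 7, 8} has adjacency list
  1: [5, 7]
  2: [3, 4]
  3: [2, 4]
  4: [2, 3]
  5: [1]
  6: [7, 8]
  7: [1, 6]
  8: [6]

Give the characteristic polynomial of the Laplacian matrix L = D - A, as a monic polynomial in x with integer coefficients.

Each diagonal entry of L is the vertex degree and each off-diagonal entry is -1 where an edge is present, 0 otherwise; in the order [1, 2, 3, 4, 5, 6, 7, 8] the diagonal is [2, 2, 2, 2, 1, 2, 2, 1]. L has integer entries, so p(x) = det(xI - L) has integer coefficients. Expanding the determinant yields x^8 - 14x^7 + 78x^6 - 218x^5 + 314x^4 - 210x^3 + 45x^2. The constant term is 0 because L is singular (the all-ones vector lies in its kernel).

x^8 - 14x^7 + 78x^6 - 218x^5 + 314x^4 - 210x^3 + 45x^2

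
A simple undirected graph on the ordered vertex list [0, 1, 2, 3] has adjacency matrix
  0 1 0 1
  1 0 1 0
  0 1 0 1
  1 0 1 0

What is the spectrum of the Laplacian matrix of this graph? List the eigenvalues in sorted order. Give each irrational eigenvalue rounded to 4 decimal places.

[0, 2, 2, 4]

Each diagonal entry of L is the vertex degree and each off-diagonal entry is -1 where an edge is present, 0 otherwise; in the order [0, 1, 2, 3] the diagonal is [2, 2, 2, 2]. L is symmetric positive semidefinite, so every eigenvalue is real and nonnegative. The eigenvalues sum to 8, which equals trace(L) = 2|E|.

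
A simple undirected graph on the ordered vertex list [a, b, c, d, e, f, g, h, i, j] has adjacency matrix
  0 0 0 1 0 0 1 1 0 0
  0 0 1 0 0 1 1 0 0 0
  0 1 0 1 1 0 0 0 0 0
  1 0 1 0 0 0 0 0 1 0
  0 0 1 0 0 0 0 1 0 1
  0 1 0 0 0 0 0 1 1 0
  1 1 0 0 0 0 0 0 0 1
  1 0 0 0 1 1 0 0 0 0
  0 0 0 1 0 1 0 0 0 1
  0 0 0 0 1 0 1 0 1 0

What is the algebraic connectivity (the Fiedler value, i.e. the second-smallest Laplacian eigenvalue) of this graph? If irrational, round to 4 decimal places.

2

Reading degrees in the order [a, b, c, d, e, f, g, h, i, j] gives [3, 3, 3, 3, 3, 3, 3, 3, 3, 3]; set D = diag(3, 3, 3, 3, 3, 3, 3, 3, 3, 3) and form L = D - A. The sorted Laplacian eigenvalues are [0, 2, 2, 2, 2, 2, 5, 5, 5, 5]; the algebraic connectivity is the second entry, 2. The eigenvalues sum to 30, which equals trace(L) = 2|E|.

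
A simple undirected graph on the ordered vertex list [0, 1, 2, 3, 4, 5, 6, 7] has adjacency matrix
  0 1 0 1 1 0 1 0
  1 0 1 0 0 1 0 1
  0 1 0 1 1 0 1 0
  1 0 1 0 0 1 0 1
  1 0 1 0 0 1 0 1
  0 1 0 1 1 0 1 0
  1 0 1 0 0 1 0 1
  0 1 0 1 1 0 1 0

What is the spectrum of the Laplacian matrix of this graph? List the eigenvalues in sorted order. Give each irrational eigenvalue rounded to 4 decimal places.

Each diagonal entry of L is the vertex degree and each off-diagonal entry is -1 where an edge is present, 0 otherwise; in the order [0, 1, 2, 3, 4, 5, 6, 7] the diagonal is [4, 4, 4, 4, 4, 4, 4, 4]. L is symmetric positive semidefinite, so every eigenvalue is real and nonnegative. The eigenvalues sum to 32, which equals trace(L) = 2|E|.

[0, 4, 4, 4, 4, 4, 4, 8]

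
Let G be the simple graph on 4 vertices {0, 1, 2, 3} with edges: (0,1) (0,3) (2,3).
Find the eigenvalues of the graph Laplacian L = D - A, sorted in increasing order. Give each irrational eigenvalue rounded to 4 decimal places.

Reading degrees in the order [0, 1, 2, 3] gives [2, 1, 1, 2]; set D = diag(2, 1, 1, 2) and form L = D - A. The multiplicity of 0 as a Laplacian eigenvalue equals the number of connected components. The single zero eigenvalue shows the graph is connected. By the matrix-tree theorem the graph has (1/4) * product of the nonzero eigenvalues = 1 spanning tree. There is one zero in the spectrum, matching the 1 component.

[0, 0.5858, 2, 3.4142]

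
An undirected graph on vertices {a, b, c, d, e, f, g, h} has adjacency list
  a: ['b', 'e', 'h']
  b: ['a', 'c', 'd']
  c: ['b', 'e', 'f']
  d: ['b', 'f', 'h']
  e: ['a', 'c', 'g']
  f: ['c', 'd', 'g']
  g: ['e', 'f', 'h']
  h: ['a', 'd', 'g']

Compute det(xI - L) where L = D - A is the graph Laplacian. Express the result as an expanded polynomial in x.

Each diagonal entry of L is the vertex degree and each off-diagonal entry is -1 where an edge is present, 0 otherwise; in the order [a, b, c, d, e, f, g, h] the diagonal is [3, 3, 3, 3, 3, 3, 3, 3]. The eigenvalues of L are [0, 2, 2, 2, 4, 4, 4, 6]; the characteristic polynomial is the product of (x - lambda_i), which multiplies out to x^8 - 24x^7 + 240x^6 - 1296x^5 + 4080x^4 - 7488x^3 + 7424x^2 - 3072x. The constant term is 0 because L is singular (the all-ones vector lies in its kernel). The eigenvalues sum to 24, which equals trace(L) = 2|E|. The largest eigenvalue, 6, is at most the vertex count 8.

x^8 - 24x^7 + 240x^6 - 1296x^5 + 4080x^4 - 7488x^3 + 7424x^2 - 3072x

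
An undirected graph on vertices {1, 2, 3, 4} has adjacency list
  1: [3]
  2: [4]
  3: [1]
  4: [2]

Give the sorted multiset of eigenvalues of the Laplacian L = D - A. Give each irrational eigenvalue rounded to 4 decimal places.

Each diagonal entry of L is the vertex degree and each off-diagonal entry is -1 where an edge is present, 0 otherwise; in the order [1, 2, 3, 4] the diagonal is [1, 1, 1, 1]. L is symmetric positive semidefinite, so every eigenvalue is real and nonnegative. The 2 zero eigenvalues correspond to the 2 connected components. The largest eigenvalue, 2, is at most the vertex count 4. The eigenvalues sum to 4, which equals trace(L) = 2|E|.

[0, 0, 2, 2]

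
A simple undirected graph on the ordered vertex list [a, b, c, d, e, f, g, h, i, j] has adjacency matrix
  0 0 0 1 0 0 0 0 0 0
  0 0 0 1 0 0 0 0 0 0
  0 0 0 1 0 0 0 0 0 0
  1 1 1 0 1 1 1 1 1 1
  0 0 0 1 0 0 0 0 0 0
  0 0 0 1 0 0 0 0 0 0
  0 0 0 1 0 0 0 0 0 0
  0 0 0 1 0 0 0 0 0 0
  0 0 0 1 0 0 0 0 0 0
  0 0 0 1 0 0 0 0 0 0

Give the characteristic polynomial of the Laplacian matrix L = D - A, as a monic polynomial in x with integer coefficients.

x^10 - 18x^9 + 108x^8 - 336x^7 + 630x^6 - 756x^5 + 588x^4 - 288x^3 + 81x^2 - 10x

Reading degrees in the order [a, b, c, d, e, f, g, h, i, j] gives [1, 1, 1, 9, 1, 1, 1, 1, 1, 1]; set D = diag(1, 1, 1, 9, 1, 1, 1, 1, 1, 1) and form L = D - A. L has integer entries, so p(x) = det(xI - L) has integer coefficients. Expanding the determinant yields x^10 - 18x^9 + 108x^8 - 336x^7 + 630x^6 - 756x^5 + 588x^4 - 288x^3 + 81x^2 - 10x. The coefficient of x^9 equals -trace(L) = -18, matching the sum of degrees. By the matrix-tree theorem the graph has (1/10) * product of the nonzero eigenvalues = 1 spanning tree.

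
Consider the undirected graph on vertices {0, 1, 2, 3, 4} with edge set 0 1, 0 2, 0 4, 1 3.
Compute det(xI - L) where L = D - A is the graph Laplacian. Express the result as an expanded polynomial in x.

Reading degrees in the order [0, 1, 2, 3, 4] gives [3, 2, 1, 1, 1]; set D = diag(3, 2, 1, 1, 1) and form L = D - A. Computing det(xI - L) by cofactor expansion (or equivalently via sum-over-permutations) gives x^5 - 8x^4 + 20x^3 - 18x^2 + 5x. Since p(0) = det(-L) = 0, x divides p(x). There is one zero in the spectrum, matching the 1 component.

x^5 - 8x^4 + 20x^3 - 18x^2 + 5x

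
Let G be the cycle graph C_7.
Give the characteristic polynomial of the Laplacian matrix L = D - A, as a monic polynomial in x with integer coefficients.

x^7 - 14x^6 + 77x^5 - 210x^4 + 294x^3 - 196x^2 + 49x

The graph has 7 vertices and degree multiset [2, 2, 2, 2, 2, 2, 2]; D is the diagonal matrix of degrees and L = D - A. L has integer entries, so p(x) = det(xI - L) has integer coefficients. Expanding the determinant yields x^7 - 14x^6 + 77x^5 - 210x^4 + 294x^3 - 196x^2 + 49x. The coefficient of x^6 equals -trace(L) = -14, matching the sum of degrees. The largest eigenvalue, 3.8019, is at most the vertex count 7.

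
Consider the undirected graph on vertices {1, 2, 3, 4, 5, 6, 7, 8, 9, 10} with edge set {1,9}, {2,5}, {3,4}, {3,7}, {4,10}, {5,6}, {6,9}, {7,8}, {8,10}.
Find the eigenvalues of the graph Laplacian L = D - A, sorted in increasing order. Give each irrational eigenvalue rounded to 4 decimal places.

With the vertex order [1, 2, 3, 4, 5, 6, 7, 8, 9, 10], the degrees are [1, 1, 2, 2, 2, 2, 2, 2, 2, 2], giving D = diag(1, 1, 2, 2, 2, 2, 2, 2, 2, 2) and L = D - A. Diagonalising L (or applying a numerical eigensolver to the 10x10 matrix) gives the spectrum above. The 2 zero eigenvalues correspond to the 2 connected components. The eigenvalues sum to 18, which equals trace(L) = 2|E|.

[0, 0, 0.3820, 1.3820, 1.3820, 1.3820, 2.6180, 3.6180, 3.6180, 3.6180]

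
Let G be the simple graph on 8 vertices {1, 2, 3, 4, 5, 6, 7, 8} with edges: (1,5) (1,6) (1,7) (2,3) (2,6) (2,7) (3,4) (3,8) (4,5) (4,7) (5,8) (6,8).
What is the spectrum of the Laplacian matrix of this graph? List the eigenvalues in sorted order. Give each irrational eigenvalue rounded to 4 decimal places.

[0, 2, 2, 2, 4, 4, 4, 6]

With the vertex order [1, 2, 3, 4, 5, 6, 7, 8], the degrees are [3, 3, 3, 3, 3, 3, 3, 3], giving D = diag(3, 3, 3, 3, 3, 3, 3, 3) and L = D - A. L is symmetric positive semidefinite, so every eigenvalue is real and nonnegative. The largest eigenvalue, 6, is at most the vertex count 8. There is one zero in the spectrum, matching the 1 component.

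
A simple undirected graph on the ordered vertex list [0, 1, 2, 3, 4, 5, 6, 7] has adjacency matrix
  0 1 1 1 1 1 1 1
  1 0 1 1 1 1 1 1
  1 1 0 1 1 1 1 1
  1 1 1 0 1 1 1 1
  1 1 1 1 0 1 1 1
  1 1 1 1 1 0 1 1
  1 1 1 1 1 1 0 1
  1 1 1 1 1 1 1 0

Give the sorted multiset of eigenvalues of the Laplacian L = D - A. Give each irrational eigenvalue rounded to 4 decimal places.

Each diagonal entry of L is the vertex degree and each off-diagonal entry is -1 where an edge is present, 0 otherwise; in the order [0, 1, 2, 3, 4, 5, 6, 7] the diagonal is [7, 7, 7, 7, 7, 7, 7, 7]. Since every row of L sums to 0, the all-ones vector is in the kernel and 0 is an eigenvalue. The largest eigenvalue, 8, is at most the vertex count 8.

[0, 8, 8, 8, 8, 8, 8, 8]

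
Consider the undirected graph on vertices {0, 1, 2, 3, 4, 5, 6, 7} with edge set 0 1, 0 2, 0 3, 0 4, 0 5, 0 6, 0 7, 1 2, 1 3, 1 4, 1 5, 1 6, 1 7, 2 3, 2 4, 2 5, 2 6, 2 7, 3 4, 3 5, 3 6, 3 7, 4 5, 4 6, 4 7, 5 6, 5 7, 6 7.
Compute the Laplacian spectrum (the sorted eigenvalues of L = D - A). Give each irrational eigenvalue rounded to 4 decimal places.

Each diagonal entry of L is the vertex degree and each off-diagonal entry is -1 where an edge is present, 0 otherwise; in the order [0, 1, 2, 3, 4, 5, 6, 7] the diagonal is [7, 7, 7, 7, 7, 7, 7, 7]. The multiplicity of 0 as a Laplacian eigenvalue equals the number of connected components. The largest eigenvalue, 8, is at most the vertex count 8. There is one zero in the spectrum, matching the 1 component.

[0, 8, 8, 8, 8, 8, 8, 8]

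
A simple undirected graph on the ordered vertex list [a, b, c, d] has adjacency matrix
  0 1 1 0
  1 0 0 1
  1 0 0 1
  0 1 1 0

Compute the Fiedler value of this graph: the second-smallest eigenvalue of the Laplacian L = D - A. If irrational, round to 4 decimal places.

Reading degrees in the order [a, b, c, d] gives [2, 2, 2, 2]; set D = diag(2, 2, 2, 2) and form L = D - A. Computing the eigenvalues of L and sorting gives [0, 2, 2, 4]. The Fiedler value lambda_2 = 2 is strictly positive, so the graph is connected. By the matrix-tree theorem the graph has (1/4) * product of the nonzero eigenvalues = 4 spanning trees.

2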